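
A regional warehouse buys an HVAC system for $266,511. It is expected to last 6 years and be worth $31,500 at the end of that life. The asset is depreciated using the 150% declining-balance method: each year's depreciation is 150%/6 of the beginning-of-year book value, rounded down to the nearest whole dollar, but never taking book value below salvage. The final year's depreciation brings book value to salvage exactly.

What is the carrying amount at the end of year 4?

Depreciable base = $266,511 − $31,500 = $235,011.
Year 1: ⌊$266,511 × 150%/6⌋ = $66,627. Book value $199,884.
Year 2: ⌊$199,884 × 150%/6⌋ = $49,971. Book value $149,913.
Year 3: ⌊$149,913 × 150%/6⌋ = $37,478. Book value $112,435.
Year 4: ⌊$112,435 × 150%/6⌋ = $28,108. Book value $84,327.

$84,327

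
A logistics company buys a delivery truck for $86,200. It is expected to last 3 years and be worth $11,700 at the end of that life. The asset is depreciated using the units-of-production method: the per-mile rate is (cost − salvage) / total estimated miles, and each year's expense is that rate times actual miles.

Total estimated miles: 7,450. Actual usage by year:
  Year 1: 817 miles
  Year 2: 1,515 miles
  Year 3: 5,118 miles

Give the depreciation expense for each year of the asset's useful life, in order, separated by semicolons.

$8,170; $15,150; $51,180

Depreciable base = $86,200 − $11,700 = $74,500.
Rate = $74,500 / 7,450 miles = $10 per mile.
Year 1: 817 × $10 = $8,170. Book value $78,030.
Year 2: 1,515 × $10 = $15,150. Book value $62,880.
Year 3: 5,118 × $10 = $51,180. Book value $11,700.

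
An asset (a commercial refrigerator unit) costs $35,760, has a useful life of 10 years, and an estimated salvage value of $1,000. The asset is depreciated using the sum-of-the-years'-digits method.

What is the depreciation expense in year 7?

Depreciable base = $35,760 − $1,000 = $34,760.
Sum of the years' digits = 10+9+8+7+6+5+4+3+2+1 = 55.
Year 1: $34,760 × 10/55 = $6,320. Book value $29,440.
Year 2: $34,760 × 9/55 = $5,688. Book value $23,752.
Year 3: $34,760 × 8/55 = $5,056. Book value $18,696.
Year 4: $34,760 × 7/55 = $4,424. Book value $14,272.
Year 5: $34,760 × 6/55 = $3,792. Book value $10,480.
Year 6: $34,760 × 5/55 = $3,160. Book value $7,320.
Year 7: $34,760 × 4/55 = $2,528. Book value $4,792.

$2,528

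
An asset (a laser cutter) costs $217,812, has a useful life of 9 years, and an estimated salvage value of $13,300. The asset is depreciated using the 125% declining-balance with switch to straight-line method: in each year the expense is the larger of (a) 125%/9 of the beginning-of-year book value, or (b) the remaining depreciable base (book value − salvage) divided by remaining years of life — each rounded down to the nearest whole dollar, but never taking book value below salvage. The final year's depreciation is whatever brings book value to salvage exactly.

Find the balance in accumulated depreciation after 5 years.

Depreciable base = $217,812 − $13,300 = $204,512.
Year 1: DB = ⌊$217,812 × 125%/9⌋ = $30,251; SL = ⌊$204,512/9⌋ = $22,723 → take DB $30,251. Book value $187,561.
Year 2: DB = ⌊$187,561 × 125%/9⌋ = $26,050; SL = ⌊$174,261/8⌋ = $21,782 → take DB $26,050. Book value $161,511.
Year 3: DB = ⌊$161,511 × 125%/9⌋ = $22,432; SL = ⌊$148,211/7⌋ = $21,173 → take DB $22,432. Book value $139,079.
Year 4: DB = ⌊$139,079 × 125%/9⌋ = $19,316; SL = ⌊$125,779/6⌋ = $20,963 → take SL $20,963. Book value $118,116.
Year 5: DB = ⌊$118,116 × 125%/9⌋ = $16,405; SL = ⌊$104,816/5⌋ = $20,963 → take SL $20,963. Book value $97,153.
Accumulated through year 5 = $217,812 − $97,153 = $120,659.

$120,659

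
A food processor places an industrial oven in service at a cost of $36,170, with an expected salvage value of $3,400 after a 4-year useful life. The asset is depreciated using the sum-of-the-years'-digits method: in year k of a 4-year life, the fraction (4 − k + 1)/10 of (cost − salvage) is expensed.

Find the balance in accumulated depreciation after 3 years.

$29,493

Depreciable base = $36,170 − $3,400 = $32,770.
Sum of the years' digits = 4+3+2+1 = 10.
Year 1: $32,770 × 4/10 = $13,108. Book value $23,062.
Year 2: $32,770 × 3/10 = $9,831. Book value $13,231.
Year 3: $32,770 × 2/10 = $6,554. Book value $6,677.
Accumulated through year 3 = $36,170 − $6,677 = $29,493.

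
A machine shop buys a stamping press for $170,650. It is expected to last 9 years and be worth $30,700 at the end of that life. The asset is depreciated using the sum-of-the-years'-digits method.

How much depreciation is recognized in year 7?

Depreciable base = $170,650 − $30,700 = $139,950.
Sum of the years' digits = 9+8+7+6+5+4+3+2+1 = 45.
Year 1: $139,950 × 9/45 = $27,990. Book value $142,660.
Year 2: $139,950 × 8/45 = $24,880. Book value $117,780.
Year 3: $139,950 × 7/45 = $21,770. Book value $96,010.
Year 4: $139,950 × 6/45 = $18,660. Book value $77,350.
Year 5: $139,950 × 5/45 = $15,550. Book value $61,800.
Year 6: $139,950 × 4/45 = $12,440. Book value $49,360.
Year 7: $139,950 × 3/45 = $9,330. Book value $40,030.

$9,330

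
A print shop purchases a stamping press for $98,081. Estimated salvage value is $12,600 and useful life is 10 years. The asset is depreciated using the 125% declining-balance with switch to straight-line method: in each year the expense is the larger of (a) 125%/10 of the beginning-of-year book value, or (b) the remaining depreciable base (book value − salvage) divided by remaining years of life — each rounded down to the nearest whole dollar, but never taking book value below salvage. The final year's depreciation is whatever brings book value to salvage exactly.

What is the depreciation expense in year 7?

Depreciable base = $98,081 − $12,600 = $85,481.
Year 1: DB = ⌊$98,081 × 125%/10⌋ = $12,260; SL = ⌊$85,481/10⌋ = $8,548 → take DB $12,260. Book value $85,821.
Year 2: DB = ⌊$85,821 × 125%/10⌋ = $10,727; SL = ⌊$73,221/9⌋ = $8,135 → take DB $10,727. Book value $75,094.
Year 3: DB = ⌊$75,094 × 125%/10⌋ = $9,386; SL = ⌊$62,494/8⌋ = $7,811 → take DB $9,386. Book value $65,708.
Year 4: DB = ⌊$65,708 × 125%/10⌋ = $8,213; SL = ⌊$53,108/7⌋ = $7,586 → take DB $8,213. Book value $57,495.
Year 5: DB = ⌊$57,495 × 125%/10⌋ = $7,186; SL = ⌊$44,895/6⌋ = $7,482 → take SL $7,482. Book value $50,013.
Year 6: DB = ⌊$50,013 × 125%/10⌋ = $6,251; SL = ⌊$37,413/5⌋ = $7,482 → take SL $7,482. Book value $42,531.
Year 7: DB = ⌊$42,531 × 125%/10⌋ = $5,316; SL = ⌊$29,931/4⌋ = $7,482 → take SL $7,482. Book value $35,049.

$7,482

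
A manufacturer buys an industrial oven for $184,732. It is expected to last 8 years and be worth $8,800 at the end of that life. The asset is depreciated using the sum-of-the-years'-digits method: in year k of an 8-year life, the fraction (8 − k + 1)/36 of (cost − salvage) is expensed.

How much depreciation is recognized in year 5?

$19,548

Depreciable base = $184,732 − $8,800 = $175,932.
Sum of the years' digits = 8+7+6+5+4+3+2+1 = 36.
Year 1: $175,932 × 8/36 = $39,096. Book value $145,636.
Year 2: $175,932 × 7/36 = $34,209. Book value $111,427.
Year 3: $175,932 × 6/36 = $29,322. Book value $82,105.
Year 4: $175,932 × 5/36 = $24,435. Book value $57,670.
Year 5: $175,932 × 4/36 = $19,548. Book value $38,122.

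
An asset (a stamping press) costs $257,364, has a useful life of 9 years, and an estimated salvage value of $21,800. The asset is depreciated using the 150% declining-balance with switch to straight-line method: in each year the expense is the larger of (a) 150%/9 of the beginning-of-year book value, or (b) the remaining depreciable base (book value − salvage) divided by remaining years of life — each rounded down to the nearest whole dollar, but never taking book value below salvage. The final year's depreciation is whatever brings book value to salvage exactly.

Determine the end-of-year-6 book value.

$83,023

Depreciable base = $257,364 − $21,800 = $235,564.
Year 1: DB = ⌊$257,364 × 150%/9⌋ = $42,894; SL = ⌊$235,564/9⌋ = $26,173 → take DB $42,894. Book value $214,470.
Year 2: DB = ⌊$214,470 × 150%/9⌋ = $35,745; SL = ⌊$192,670/8⌋ = $24,083 → take DB $35,745. Book value $178,725.
Year 3: DB = ⌊$178,725 × 150%/9⌋ = $29,787; SL = ⌊$156,925/7⌋ = $22,417 → take DB $29,787. Book value $148,938.
Year 4: DB = ⌊$148,938 × 150%/9⌋ = $24,823; SL = ⌊$127,138/6⌋ = $21,189 → take DB $24,823. Book value $124,115.
Year 5: DB = ⌊$124,115 × 150%/9⌋ = $20,685; SL = ⌊$102,315/5⌋ = $20,463 → take DB $20,685. Book value $103,430.
Year 6: DB = ⌊$103,430 × 150%/9⌋ = $17,238; SL = ⌊$81,630/4⌋ = $20,407 → take SL $20,407. Book value $83,023.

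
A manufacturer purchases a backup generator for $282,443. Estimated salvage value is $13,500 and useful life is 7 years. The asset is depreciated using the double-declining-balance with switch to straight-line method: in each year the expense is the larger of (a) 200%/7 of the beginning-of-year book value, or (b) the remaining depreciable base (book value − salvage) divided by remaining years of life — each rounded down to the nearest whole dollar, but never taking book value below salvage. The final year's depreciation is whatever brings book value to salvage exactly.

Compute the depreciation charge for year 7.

$19,509

Depreciable base = $282,443 − $13,500 = $268,943.
Year 1: DB = ⌊$282,443 × 200%/7⌋ = $80,698; SL = ⌊$268,943/7⌋ = $38,420 → take DB $80,698. Book value $201,745.
Year 2: DB = ⌊$201,745 × 200%/7⌋ = $57,641; SL = ⌊$188,245/6⌋ = $31,374 → take DB $57,641. Book value $144,104.
Year 3: DB = ⌊$144,104 × 200%/7⌋ = $41,172; SL = ⌊$130,604/5⌋ = $26,120 → take DB $41,172. Book value $102,932.
Year 4: DB = ⌊$102,932 × 200%/7⌋ = $29,409; SL = ⌊$89,432/4⌋ = $22,358 → take DB $29,409. Book value $73,523.
Year 5: DB = ⌊$73,523 × 200%/7⌋ = $21,006; SL = ⌊$60,023/3⌋ = $20,007 → take DB $21,006. Book value $52,517.
Year 6: DB = ⌊$52,517 × 200%/7⌋ = $15,004; SL = ⌊$39,017/2⌋ = $19,508 → take SL $19,508. Book value $33,009.
Year 7 (final): $33,009 − $13,500 = $19,509. Book value $13,500.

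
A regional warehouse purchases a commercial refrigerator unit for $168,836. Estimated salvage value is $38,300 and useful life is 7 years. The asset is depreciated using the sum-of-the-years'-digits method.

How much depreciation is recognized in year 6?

$9,324

Depreciable base = $168,836 − $38,300 = $130,536.
Sum of the years' digits = 7+6+5+4+3+2+1 = 28.
Year 1: $130,536 × 7/28 = $32,634. Book value $136,202.
Year 2: $130,536 × 6/28 = $27,972. Book value $108,230.
Year 3: $130,536 × 5/28 = $23,310. Book value $84,920.
Year 4: $130,536 × 4/28 = $18,648. Book value $66,272.
Year 5: $130,536 × 3/28 = $13,986. Book value $52,286.
Year 6: $130,536 × 2/28 = $9,324. Book value $42,962.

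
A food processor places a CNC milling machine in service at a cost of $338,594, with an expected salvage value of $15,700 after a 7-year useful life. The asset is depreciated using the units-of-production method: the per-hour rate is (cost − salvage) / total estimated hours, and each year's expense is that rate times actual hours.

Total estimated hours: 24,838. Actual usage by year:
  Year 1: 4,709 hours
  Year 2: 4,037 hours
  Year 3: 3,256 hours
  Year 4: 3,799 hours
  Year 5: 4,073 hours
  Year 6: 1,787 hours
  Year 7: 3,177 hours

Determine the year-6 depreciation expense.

$23,231

Depreciable base = $338,594 − $15,700 = $322,894.
Rate = $322,894 / 24,838 hours = $13 per hour.
Year 1: 4,709 × $13 = $61,217. Book value $277,377.
Year 2: 4,037 × $13 = $52,481. Book value $224,896.
Year 3: 3,256 × $13 = $42,328. Book value $182,568.
Year 4: 3,799 × $13 = $49,387. Book value $133,181.
Year 5: 4,073 × $13 = $52,949. Book value $80,232.
Year 6: 1,787 × $13 = $23,231. Book value $57,001.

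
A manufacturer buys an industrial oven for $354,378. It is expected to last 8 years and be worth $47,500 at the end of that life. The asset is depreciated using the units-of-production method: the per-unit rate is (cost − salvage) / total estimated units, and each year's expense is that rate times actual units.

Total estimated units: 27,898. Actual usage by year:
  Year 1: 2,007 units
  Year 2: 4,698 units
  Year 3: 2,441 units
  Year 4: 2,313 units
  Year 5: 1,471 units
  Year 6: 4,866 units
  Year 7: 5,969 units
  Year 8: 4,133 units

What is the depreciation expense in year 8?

Depreciable base = $354,378 − $47,500 = $306,878.
Rate = $306,878 / 27,898 units = $11 per unit.
Year 1: 2,007 × $11 = $22,077. Book value $332,301.
Year 2: 4,698 × $11 = $51,678. Book value $280,623.
Year 3: 2,441 × $11 = $26,851. Book value $253,772.
Year 4: 2,313 × $11 = $25,443. Book value $228,329.
Year 5: 1,471 × $11 = $16,181. Book value $212,148.
Year 6: 4,866 × $11 = $53,526. Book value $158,622.
Year 7: 5,969 × $11 = $65,659. Book value $92,963.
Year 8: 4,133 × $11 = $45,463. Book value $47,500.

$45,463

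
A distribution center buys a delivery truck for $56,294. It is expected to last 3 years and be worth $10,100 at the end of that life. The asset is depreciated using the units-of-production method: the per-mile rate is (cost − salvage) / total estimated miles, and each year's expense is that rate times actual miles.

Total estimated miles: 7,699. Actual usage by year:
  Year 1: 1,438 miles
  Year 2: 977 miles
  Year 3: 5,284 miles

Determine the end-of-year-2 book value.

Depreciable base = $56,294 − $10,100 = $46,194.
Rate = $46,194 / 7,699 miles = $6 per mile.
Year 1: 1,438 × $6 = $8,628. Book value $47,666.
Year 2: 977 × $6 = $5,862. Book value $41,804.

$41,804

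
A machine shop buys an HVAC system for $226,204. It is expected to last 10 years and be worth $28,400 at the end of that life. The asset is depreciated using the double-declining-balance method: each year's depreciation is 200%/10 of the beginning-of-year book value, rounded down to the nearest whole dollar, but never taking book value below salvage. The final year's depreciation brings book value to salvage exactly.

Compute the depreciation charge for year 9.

Depreciable base = $226,204 − $28,400 = $197,804.
Year 1: ⌊$226,204 × 200%/10⌋ = $45,240. Book value $180,964.
Year 2: ⌊$180,964 × 200%/10⌋ = $36,192. Book value $144,772.
Year 3: ⌊$144,772 × 200%/10⌋ = $28,954. Book value $115,818.
Year 4: ⌊$115,818 × 200%/10⌋ = $23,163. Book value $92,655.
Year 5: ⌊$92,655 × 200%/10⌋ = $18,531. Book value $74,124.
Year 6: ⌊$74,124 × 200%/10⌋ = $14,824. Book value $59,300.
Year 7: ⌊$59,300 × 200%/10⌋ = $11,860. Book value $47,440.
Year 8: ⌊$47,440 × 200%/10⌋ = $9,488. Book value $37,952.
Year 9: ⌊$37,952 × 200%/10⌋ = $7,590. Book value $30,362.

$7,590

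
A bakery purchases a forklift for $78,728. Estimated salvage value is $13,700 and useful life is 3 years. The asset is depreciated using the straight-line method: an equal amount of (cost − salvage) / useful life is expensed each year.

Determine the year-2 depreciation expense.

$21,676

Depreciable base = $78,728 − $13,700 = $65,028.
Annual expense = $65,028 / 3 = $21,676.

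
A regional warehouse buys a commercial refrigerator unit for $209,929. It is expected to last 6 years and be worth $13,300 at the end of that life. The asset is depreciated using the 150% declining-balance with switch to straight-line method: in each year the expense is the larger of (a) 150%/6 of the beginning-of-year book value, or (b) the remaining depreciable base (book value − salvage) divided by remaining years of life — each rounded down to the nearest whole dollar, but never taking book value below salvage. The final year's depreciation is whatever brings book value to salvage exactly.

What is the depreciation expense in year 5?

Depreciable base = $209,929 − $13,300 = $196,629.
Year 1: DB = ⌊$209,929 × 150%/6⌋ = $52,482; SL = ⌊$196,629/6⌋ = $32,771 → take DB $52,482. Book value $157,447.
Year 2: DB = ⌊$157,447 × 150%/6⌋ = $39,361; SL = ⌊$144,147/5⌋ = $28,829 → take DB $39,361. Book value $118,086.
Year 3: DB = ⌊$118,086 × 150%/6⌋ = $29,521; SL = ⌊$104,786/4⌋ = $26,196 → take DB $29,521. Book value $88,565.
Year 4: DB = ⌊$88,565 × 150%/6⌋ = $22,141; SL = ⌊$75,265/3⌋ = $25,088 → take SL $25,088. Book value $63,477.
Year 5: DB = ⌊$63,477 × 150%/6⌋ = $15,869; SL = ⌊$50,177/2⌋ = $25,088 → take SL $25,088. Book value $38,389.

$25,088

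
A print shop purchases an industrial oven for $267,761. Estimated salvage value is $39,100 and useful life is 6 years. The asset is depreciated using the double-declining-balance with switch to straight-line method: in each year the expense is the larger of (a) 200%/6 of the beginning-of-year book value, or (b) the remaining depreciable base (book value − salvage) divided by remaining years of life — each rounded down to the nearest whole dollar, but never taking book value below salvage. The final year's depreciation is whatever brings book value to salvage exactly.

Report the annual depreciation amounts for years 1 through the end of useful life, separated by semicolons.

Depreciable base = $267,761 − $39,100 = $228,661.
Year 1: DB = ⌊$267,761 × 200%/6⌋ = $89,253; SL = ⌊$228,661/6⌋ = $38,110 → take DB $89,253. Book value $178,508.
Year 2: DB = ⌊$178,508 × 200%/6⌋ = $59,502; SL = ⌊$139,408/5⌋ = $27,881 → take DB $59,502. Book value $119,006.
Year 3: DB = ⌊$119,006 × 200%/6⌋ = $39,668; SL = ⌊$79,906/4⌋ = $19,976 → take DB $39,668. Book value $79,338.
Year 4: DB = ⌊$79,338 × 200%/6⌋ = $26,446; SL = ⌊$40,238/3⌋ = $13,412 → take DB $26,446. Book value $52,892.
Year 5: DB = ⌊$52,892 × 200%/6⌋ = $17,630; SL = ⌊$13,792/2⌋ = $6,896 → take DB $17,630, capped at $13,792. Book value $39,100.
Year 6 (final): $39,100 − $39,100 = $0. Book value $39,100.

$89,253; $59,502; $39,668; $26,446; $13,792; $0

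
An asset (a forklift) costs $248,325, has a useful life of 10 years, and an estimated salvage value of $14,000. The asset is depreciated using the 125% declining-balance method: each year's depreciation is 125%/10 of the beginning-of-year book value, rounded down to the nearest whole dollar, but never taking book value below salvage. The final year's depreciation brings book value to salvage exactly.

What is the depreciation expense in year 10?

$60,663

Depreciable base = $248,325 − $14,000 = $234,325.
Year 1: ⌊$248,325 × 125%/10⌋ = $31,040. Book value $217,285.
Year 2: ⌊$217,285 × 125%/10⌋ = $27,160. Book value $190,125.
Year 3: ⌊$190,125 × 125%/10⌋ = $23,765. Book value $166,360.
Year 4: ⌊$166,360 × 125%/10⌋ = $20,795. Book value $145,565.
Year 5: ⌊$145,565 × 125%/10⌋ = $18,195. Book value $127,370.
Year 6: ⌊$127,370 × 125%/10⌋ = $15,921. Book value $111,449.
Year 7: ⌊$111,449 × 125%/10⌋ = $13,931. Book value $97,518.
Year 8: ⌊$97,518 × 125%/10⌋ = $12,189. Book value $85,329.
Year 9: ⌊$85,329 × 125%/10⌋ = $10,666. Book value $74,663.
Year 10 (final): $74,663 − $14,000 = $60,663. Book value $14,000.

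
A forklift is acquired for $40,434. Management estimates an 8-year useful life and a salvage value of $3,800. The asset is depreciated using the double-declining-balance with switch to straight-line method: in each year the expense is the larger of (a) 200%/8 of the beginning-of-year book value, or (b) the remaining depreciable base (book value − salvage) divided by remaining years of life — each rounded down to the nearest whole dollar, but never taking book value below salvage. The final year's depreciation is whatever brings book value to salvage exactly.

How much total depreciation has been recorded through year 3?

Depreciable base = $40,434 − $3,800 = $36,634.
Year 1: DB = ⌊$40,434 × 200%/8⌋ = $10,108; SL = ⌊$36,634/8⌋ = $4,579 → take DB $10,108. Book value $30,326.
Year 2: DB = ⌊$30,326 × 200%/8⌋ = $7,581; SL = ⌊$26,526/7⌋ = $3,789 → take DB $7,581. Book value $22,745.
Year 3: DB = ⌊$22,745 × 200%/8⌋ = $5,686; SL = ⌊$18,945/6⌋ = $3,157 → take DB $5,686. Book value $17,059.
Accumulated through year 3 = $40,434 − $17,059 = $23,375.

$23,375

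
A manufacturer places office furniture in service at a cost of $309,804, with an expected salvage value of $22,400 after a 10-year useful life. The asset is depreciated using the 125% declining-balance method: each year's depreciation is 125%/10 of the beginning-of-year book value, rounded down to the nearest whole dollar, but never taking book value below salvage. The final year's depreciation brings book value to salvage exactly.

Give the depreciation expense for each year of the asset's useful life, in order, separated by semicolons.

$38,725; $33,884; $29,649; $25,943; $22,700; $19,862; $17,380; $15,207; $13,306; $70,748

Depreciable base = $309,804 − $22,400 = $287,404.
Year 1: ⌊$309,804 × 125%/10⌋ = $38,725. Book value $271,079.
Year 2: ⌊$271,079 × 125%/10⌋ = $33,884. Book value $237,195.
Year 3: ⌊$237,195 × 125%/10⌋ = $29,649. Book value $207,546.
Year 4: ⌊$207,546 × 125%/10⌋ = $25,943. Book value $181,603.
Year 5: ⌊$181,603 × 125%/10⌋ = $22,700. Book value $158,903.
Year 6: ⌊$158,903 × 125%/10⌋ = $19,862. Book value $139,041.
Year 7: ⌊$139,041 × 125%/10⌋ = $17,380. Book value $121,661.
Year 8: ⌊$121,661 × 125%/10⌋ = $15,207. Book value $106,454.
Year 9: ⌊$106,454 × 125%/10⌋ = $13,306. Book value $93,148.
Year 10 (final): $93,148 − $22,400 = $70,748. Book value $22,400.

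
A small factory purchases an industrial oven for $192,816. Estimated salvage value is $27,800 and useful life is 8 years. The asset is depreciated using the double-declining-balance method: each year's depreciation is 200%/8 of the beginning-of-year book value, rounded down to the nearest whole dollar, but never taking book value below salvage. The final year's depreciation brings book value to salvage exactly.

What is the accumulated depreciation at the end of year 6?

$158,498

Depreciable base = $192,816 − $27,800 = $165,016.
Year 1: ⌊$192,816 × 200%/8⌋ = $48,204. Book value $144,612.
Year 2: ⌊$144,612 × 200%/8⌋ = $36,153. Book value $108,459.
Year 3: ⌊$108,459 × 200%/8⌋ = $27,114. Book value $81,345.
Year 4: ⌊$81,345 × 200%/8⌋ = $20,336. Book value $61,009.
Year 5: ⌊$61,009 × 200%/8⌋ = $15,252. Book value $45,757.
Year 6: ⌊$45,757 × 200%/8⌋ = $11,439. Book value $34,318.
Accumulated through year 6 = $192,816 − $34,318 = $158,498.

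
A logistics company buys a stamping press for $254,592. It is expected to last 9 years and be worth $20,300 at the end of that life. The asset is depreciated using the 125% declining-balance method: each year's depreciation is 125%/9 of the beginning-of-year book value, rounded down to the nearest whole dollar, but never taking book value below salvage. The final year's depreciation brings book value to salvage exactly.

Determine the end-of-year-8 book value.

$76,972

Depreciable base = $254,592 − $20,300 = $234,292.
Year 1: ⌊$254,592 × 125%/9⌋ = $35,360. Book value $219,232.
Year 2: ⌊$219,232 × 125%/9⌋ = $30,448. Book value $188,784.
Year 3: ⌊$188,784 × 125%/9⌋ = $26,220. Book value $162,564.
Year 4: ⌊$162,564 × 125%/9⌋ = $22,578. Book value $139,986.
Year 5: ⌊$139,986 × 125%/9⌋ = $19,442. Book value $120,544.
Year 6: ⌊$120,544 × 125%/9⌋ = $16,742. Book value $103,802.
Year 7: ⌊$103,802 × 125%/9⌋ = $14,416. Book value $89,386.
Year 8: ⌊$89,386 × 125%/9⌋ = $12,414. Book value $76,972.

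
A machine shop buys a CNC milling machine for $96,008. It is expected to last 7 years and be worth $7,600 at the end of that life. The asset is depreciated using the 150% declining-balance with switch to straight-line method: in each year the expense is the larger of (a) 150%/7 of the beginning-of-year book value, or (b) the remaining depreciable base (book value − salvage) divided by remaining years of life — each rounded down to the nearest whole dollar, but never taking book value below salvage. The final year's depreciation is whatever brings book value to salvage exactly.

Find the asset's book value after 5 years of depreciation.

$26,928

Depreciable base = $96,008 − $7,600 = $88,408.
Year 1: DB = ⌊$96,008 × 150%/7⌋ = $20,573; SL = ⌊$88,408/7⌋ = $12,629 → take DB $20,573. Book value $75,435.
Year 2: DB = ⌊$75,435 × 150%/7⌋ = $16,164; SL = ⌊$67,835/6⌋ = $11,305 → take DB $16,164. Book value $59,271.
Year 3: DB = ⌊$59,271 × 150%/7⌋ = $12,700; SL = ⌊$51,671/5⌋ = $10,334 → take DB $12,700. Book value $46,571.
Year 4: DB = ⌊$46,571 × 150%/7⌋ = $9,979; SL = ⌊$38,971/4⌋ = $9,742 → take DB $9,979. Book value $36,592.
Year 5: DB = ⌊$36,592 × 150%/7⌋ = $7,841; SL = ⌊$28,992/3⌋ = $9,664 → take SL $9,664. Book value $26,928.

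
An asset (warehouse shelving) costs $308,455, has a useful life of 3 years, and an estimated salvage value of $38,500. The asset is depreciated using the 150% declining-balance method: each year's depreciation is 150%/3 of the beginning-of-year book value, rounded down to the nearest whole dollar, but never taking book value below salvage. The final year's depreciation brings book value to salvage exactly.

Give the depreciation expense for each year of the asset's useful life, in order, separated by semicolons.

Depreciable base = $308,455 − $38,500 = $269,955.
Year 1: ⌊$308,455 × 150%/3⌋ = $154,227. Book value $154,228.
Year 2: ⌊$154,228 × 150%/3⌋ = $77,114. Book value $77,114.
Year 3 (final): $77,114 − $38,500 = $38,614. Book value $38,500.

$154,227; $77,114; $38,614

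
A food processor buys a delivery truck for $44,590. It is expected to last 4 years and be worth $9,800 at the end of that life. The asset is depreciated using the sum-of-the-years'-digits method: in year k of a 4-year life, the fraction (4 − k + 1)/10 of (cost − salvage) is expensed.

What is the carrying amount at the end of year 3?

Depreciable base = $44,590 − $9,800 = $34,790.
Sum of the years' digits = 4+3+2+1 = 10.
Year 1: $34,790 × 4/10 = $13,916. Book value $30,674.
Year 2: $34,790 × 3/10 = $10,437. Book value $20,237.
Year 3: $34,790 × 2/10 = $6,958. Book value $13,279.

$13,279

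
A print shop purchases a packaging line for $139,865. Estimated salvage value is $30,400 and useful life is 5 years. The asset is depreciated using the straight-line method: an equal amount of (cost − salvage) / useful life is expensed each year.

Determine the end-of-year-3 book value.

$74,186

Depreciable base = $139,865 − $30,400 = $109,465.
Annual expense = $109,465 / 5 = $21,893.
End of year 1: book value $117,972.
End of year 2: book value $96,079.
End of year 3: book value $74,186.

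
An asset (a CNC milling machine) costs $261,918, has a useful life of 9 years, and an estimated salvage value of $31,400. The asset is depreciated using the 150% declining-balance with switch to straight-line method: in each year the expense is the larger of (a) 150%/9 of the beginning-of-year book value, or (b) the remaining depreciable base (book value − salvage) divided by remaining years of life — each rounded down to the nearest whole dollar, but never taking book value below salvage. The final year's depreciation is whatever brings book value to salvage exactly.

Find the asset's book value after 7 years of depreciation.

Depreciable base = $261,918 − $31,400 = $230,518.
Year 1: DB = ⌊$261,918 × 150%/9⌋ = $43,653; SL = ⌊$230,518/9⌋ = $25,613 → take DB $43,653. Book value $218,265.
Year 2: DB = ⌊$218,265 × 150%/9⌋ = $36,377; SL = ⌊$186,865/8⌋ = $23,358 → take DB $36,377. Book value $181,888.
Year 3: DB = ⌊$181,888 × 150%/9⌋ = $30,314; SL = ⌊$150,488/7⌋ = $21,498 → take DB $30,314. Book value $151,574.
Year 4: DB = ⌊$151,574 × 150%/9⌋ = $25,262; SL = ⌊$120,174/6⌋ = $20,029 → take DB $25,262. Book value $126,312.
Year 5: DB = ⌊$126,312 × 150%/9⌋ = $21,052; SL = ⌊$94,912/5⌋ = $18,982 → take DB $21,052. Book value $105,260.
Year 6: DB = ⌊$105,260 × 150%/9⌋ = $17,543; SL = ⌊$73,860/4⌋ = $18,465 → take SL $18,465. Book value $86,795.
Year 7: DB = ⌊$86,795 × 150%/9⌋ = $14,465; SL = ⌊$55,395/3⌋ = $18,465 → take SL $18,465. Book value $68,330.

$68,330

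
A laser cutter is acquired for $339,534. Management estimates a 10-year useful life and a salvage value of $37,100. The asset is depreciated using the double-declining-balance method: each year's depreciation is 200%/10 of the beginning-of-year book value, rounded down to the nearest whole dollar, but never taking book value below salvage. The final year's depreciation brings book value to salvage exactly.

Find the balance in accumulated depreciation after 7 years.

Depreciable base = $339,534 − $37,100 = $302,434.
Year 1: ⌊$339,534 × 200%/10⌋ = $67,906. Book value $271,628.
Year 2: ⌊$271,628 × 200%/10⌋ = $54,325. Book value $217,303.
Year 3: ⌊$217,303 × 200%/10⌋ = $43,460. Book value $173,843.
Year 4: ⌊$173,843 × 200%/10⌋ = $34,768. Book value $139,075.
Year 5: ⌊$139,075 × 200%/10⌋ = $27,815. Book value $111,260.
Year 6: ⌊$111,260 × 200%/10⌋ = $22,252. Book value $89,008.
Year 7: ⌊$89,008 × 200%/10⌋ = $17,801. Book value $71,207.
Accumulated through year 7 = $339,534 − $71,207 = $268,327.

$268,327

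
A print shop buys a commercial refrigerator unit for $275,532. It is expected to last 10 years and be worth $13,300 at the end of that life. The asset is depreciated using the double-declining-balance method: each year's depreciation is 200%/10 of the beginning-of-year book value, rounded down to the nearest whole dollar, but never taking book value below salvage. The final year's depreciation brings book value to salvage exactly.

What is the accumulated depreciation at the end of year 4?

$162,673

Depreciable base = $275,532 − $13,300 = $262,232.
Year 1: ⌊$275,532 × 200%/10⌋ = $55,106. Book value $220,426.
Year 2: ⌊$220,426 × 200%/10⌋ = $44,085. Book value $176,341.
Year 3: ⌊$176,341 × 200%/10⌋ = $35,268. Book value $141,073.
Year 4: ⌊$141,073 × 200%/10⌋ = $28,214. Book value $112,859.
Accumulated through year 4 = $275,532 − $112,859 = $162,673.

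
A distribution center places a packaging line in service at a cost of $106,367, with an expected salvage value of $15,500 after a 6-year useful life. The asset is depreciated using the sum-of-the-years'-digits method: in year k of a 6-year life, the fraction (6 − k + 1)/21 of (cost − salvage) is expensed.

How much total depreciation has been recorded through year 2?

Depreciable base = $106,367 − $15,500 = $90,867.
Sum of the years' digits = 6+5+4+3+2+1 = 21.
Year 1: $90,867 × 6/21 = $25,962. Book value $80,405.
Year 2: $90,867 × 5/21 = $21,635. Book value $58,770.
Accumulated through year 2 = $106,367 − $58,770 = $47,597.

$47,597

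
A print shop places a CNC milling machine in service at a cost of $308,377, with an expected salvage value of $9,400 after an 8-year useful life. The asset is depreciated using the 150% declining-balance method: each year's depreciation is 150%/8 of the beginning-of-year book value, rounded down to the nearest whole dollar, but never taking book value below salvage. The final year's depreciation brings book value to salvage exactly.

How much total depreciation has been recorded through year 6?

Depreciable base = $308,377 − $9,400 = $298,977.
Year 1: ⌊$308,377 × 150%/8⌋ = $57,820. Book value $250,557.
Year 2: ⌊$250,557 × 150%/8⌋ = $46,979. Book value $203,578.
Year 3: ⌊$203,578 × 150%/8⌋ = $38,170. Book value $165,408.
Year 4: ⌊$165,408 × 150%/8⌋ = $31,014. Book value $134,394.
Year 5: ⌊$134,394 × 150%/8⌋ = $25,198. Book value $109,196.
Year 6: ⌊$109,196 × 150%/8⌋ = $20,474. Book value $88,722.
Accumulated through year 6 = $308,377 − $88,722 = $219,655.

$219,655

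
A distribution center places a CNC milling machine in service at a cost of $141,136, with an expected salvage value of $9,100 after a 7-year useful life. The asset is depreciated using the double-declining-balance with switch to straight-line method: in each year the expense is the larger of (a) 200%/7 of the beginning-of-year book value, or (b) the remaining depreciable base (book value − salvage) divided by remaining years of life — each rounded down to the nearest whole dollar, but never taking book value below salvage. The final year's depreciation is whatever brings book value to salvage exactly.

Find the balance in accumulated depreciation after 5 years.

Depreciable base = $141,136 − $9,100 = $132,036.
Year 1: DB = ⌊$141,136 × 200%/7⌋ = $40,324; SL = ⌊$132,036/7⌋ = $18,862 → take DB $40,324. Book value $100,812.
Year 2: DB = ⌊$100,812 × 200%/7⌋ = $28,803; SL = ⌊$91,712/6⌋ = $15,285 → take DB $28,803. Book value $72,009.
Year 3: DB = ⌊$72,009 × 200%/7⌋ = $20,574; SL = ⌊$62,909/5⌋ = $12,581 → take DB $20,574. Book value $51,435.
Year 4: DB = ⌊$51,435 × 200%/7⌋ = $14,695; SL = ⌊$42,335/4⌋ = $10,583 → take DB $14,695. Book value $36,740.
Year 5: DB = ⌊$36,740 × 200%/7⌋ = $10,497; SL = ⌊$27,640/3⌋ = $9,213 → take DB $10,497. Book value $26,243.
Accumulated through year 5 = $141,136 − $26,243 = $114,893.

$114,893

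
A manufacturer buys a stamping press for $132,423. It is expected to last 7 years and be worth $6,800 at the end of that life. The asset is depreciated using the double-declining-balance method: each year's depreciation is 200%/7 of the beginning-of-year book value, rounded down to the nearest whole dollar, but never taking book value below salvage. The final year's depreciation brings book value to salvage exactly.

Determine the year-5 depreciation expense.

$9,849

Depreciable base = $132,423 − $6,800 = $125,623.
Year 1: ⌊$132,423 × 200%/7⌋ = $37,835. Book value $94,588.
Year 2: ⌊$94,588 × 200%/7⌋ = $27,025. Book value $67,563.
Year 3: ⌊$67,563 × 200%/7⌋ = $19,303. Book value $48,260.
Year 4: ⌊$48,260 × 200%/7⌋ = $13,788. Book value $34,472.
Year 5: ⌊$34,472 × 200%/7⌋ = $9,849. Book value $24,623.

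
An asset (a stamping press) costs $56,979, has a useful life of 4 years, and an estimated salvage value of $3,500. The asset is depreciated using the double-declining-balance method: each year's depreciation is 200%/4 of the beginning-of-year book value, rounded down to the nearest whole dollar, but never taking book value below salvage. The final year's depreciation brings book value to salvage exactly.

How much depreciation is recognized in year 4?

Depreciable base = $56,979 − $3,500 = $53,479.
Year 1: ⌊$56,979 × 200%/4⌋ = $28,489. Book value $28,490.
Year 2: ⌊$28,490 × 200%/4⌋ = $14,245. Book value $14,245.
Year 3: ⌊$14,245 × 200%/4⌋ = $7,122. Book value $7,123.
Year 4 (final): $7,123 − $3,500 = $3,623. Book value $3,500.

$3,623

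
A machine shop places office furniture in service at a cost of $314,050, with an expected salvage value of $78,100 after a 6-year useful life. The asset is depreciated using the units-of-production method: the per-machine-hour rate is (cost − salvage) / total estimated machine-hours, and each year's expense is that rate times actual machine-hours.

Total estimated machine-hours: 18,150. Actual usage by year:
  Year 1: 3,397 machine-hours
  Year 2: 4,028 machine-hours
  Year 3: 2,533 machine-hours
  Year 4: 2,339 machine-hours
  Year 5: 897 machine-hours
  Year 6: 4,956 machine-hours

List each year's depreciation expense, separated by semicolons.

$44,161; $52,364; $32,929; $30,407; $11,661; $64,428

Depreciable base = $314,050 − $78,100 = $235,950.
Rate = $235,950 / 18,150 machine-hours = $13 per machine-hour.
Year 1: 3,397 × $13 = $44,161. Book value $269,889.
Year 2: 4,028 × $13 = $52,364. Book value $217,525.
Year 3: 2,533 × $13 = $32,929. Book value $184,596.
Year 4: 2,339 × $13 = $30,407. Book value $154,189.
Year 5: 897 × $13 = $11,661. Book value $142,528.
Year 6: 4,956 × $13 = $64,428. Book value $78,100.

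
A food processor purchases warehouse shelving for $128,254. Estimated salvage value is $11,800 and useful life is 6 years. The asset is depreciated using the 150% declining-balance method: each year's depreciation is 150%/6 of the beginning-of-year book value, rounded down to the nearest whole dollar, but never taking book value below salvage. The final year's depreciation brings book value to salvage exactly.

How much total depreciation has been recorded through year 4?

$87,673

Depreciable base = $128,254 − $11,800 = $116,454.
Year 1: ⌊$128,254 × 150%/6⌋ = $32,063. Book value $96,191.
Year 2: ⌊$96,191 × 150%/6⌋ = $24,047. Book value $72,144.
Year 3: ⌊$72,144 × 150%/6⌋ = $18,036. Book value $54,108.
Year 4: ⌊$54,108 × 150%/6⌋ = $13,527. Book value $40,581.
Accumulated through year 4 = $128,254 − $40,581 = $87,673.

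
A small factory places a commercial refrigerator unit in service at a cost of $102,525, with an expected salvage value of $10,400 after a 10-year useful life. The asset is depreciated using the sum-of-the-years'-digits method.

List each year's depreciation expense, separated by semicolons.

$16,750; $15,075; $13,400; $11,725; $10,050; $8,375; $6,700; $5,025; $3,350; $1,675

Depreciable base = $102,525 − $10,400 = $92,125.
Sum of the years' digits = 10+9+8+7+6+5+4+3+2+1 = 55.
Year 1: $92,125 × 10/55 = $16,750. Book value $85,775.
Year 2: $92,125 × 9/55 = $15,075. Book value $70,700.
Year 3: $92,125 × 8/55 = $13,400. Book value $57,300.
Year 4: $92,125 × 7/55 = $11,725. Book value $45,575.
Year 5: $92,125 × 6/55 = $10,050. Book value $35,525.
Year 6: $92,125 × 5/55 = $8,375. Book value $27,150.
Year 7: $92,125 × 4/55 = $6,700. Book value $20,450.
Year 8: $92,125 × 3/55 = $5,025. Book value $15,425.
Year 9: $92,125 × 2/55 = $3,350. Book value $12,075.
Year 10: $92,125 × 1/55 = $1,675. Book value $10,400.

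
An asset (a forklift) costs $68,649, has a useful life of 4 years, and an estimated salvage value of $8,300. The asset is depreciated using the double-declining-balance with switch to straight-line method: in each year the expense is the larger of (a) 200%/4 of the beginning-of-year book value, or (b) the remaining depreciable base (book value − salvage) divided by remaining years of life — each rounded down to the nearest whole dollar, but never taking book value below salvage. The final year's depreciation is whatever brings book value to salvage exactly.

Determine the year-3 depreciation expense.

$8,581

Depreciable base = $68,649 − $8,300 = $60,349.
Year 1: DB = ⌊$68,649 × 200%/4⌋ = $34,324; SL = ⌊$60,349/4⌋ = $15,087 → take DB $34,324. Book value $34,325.
Year 2: DB = ⌊$34,325 × 200%/4⌋ = $17,162; SL = ⌊$26,025/3⌋ = $8,675 → take DB $17,162. Book value $17,163.
Year 3: DB = ⌊$17,163 × 200%/4⌋ = $8,581; SL = ⌊$8,863/2⌋ = $4,431 → take DB $8,581. Book value $8,582.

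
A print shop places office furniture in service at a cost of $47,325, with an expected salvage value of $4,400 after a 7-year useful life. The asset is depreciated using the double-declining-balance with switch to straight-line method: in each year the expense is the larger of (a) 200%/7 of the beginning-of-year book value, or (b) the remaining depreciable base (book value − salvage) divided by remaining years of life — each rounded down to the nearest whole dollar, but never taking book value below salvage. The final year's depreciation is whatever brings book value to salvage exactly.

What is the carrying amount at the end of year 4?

$12,320

Depreciable base = $47,325 − $4,400 = $42,925.
Year 1: DB = ⌊$47,325 × 200%/7⌋ = $13,521; SL = ⌊$42,925/7⌋ = $6,132 → take DB $13,521. Book value $33,804.
Year 2: DB = ⌊$33,804 × 200%/7⌋ = $9,658; SL = ⌊$29,404/6⌋ = $4,900 → take DB $9,658. Book value $24,146.
Year 3: DB = ⌊$24,146 × 200%/7⌋ = $6,898; SL = ⌊$19,746/5⌋ = $3,949 → take DB $6,898. Book value $17,248.
Year 4: DB = ⌊$17,248 × 200%/7⌋ = $4,928; SL = ⌊$12,848/4⌋ = $3,212 → take DB $4,928. Book value $12,320.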